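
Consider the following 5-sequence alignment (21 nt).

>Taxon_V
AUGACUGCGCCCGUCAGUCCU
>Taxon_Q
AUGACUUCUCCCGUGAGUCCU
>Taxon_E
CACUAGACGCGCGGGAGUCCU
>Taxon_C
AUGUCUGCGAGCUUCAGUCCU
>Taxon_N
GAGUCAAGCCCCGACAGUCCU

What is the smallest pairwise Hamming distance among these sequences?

Pairwise Hamming distances:
  Taxon_V vs Taxon_Q: 3
  Taxon_V vs Taxon_E: 10
  Taxon_V vs Taxon_C: 4
  Taxon_V vs Taxon_N: 8
  Taxon_Q vs Taxon_E: 10
  Taxon_Q vs Taxon_C: 7
  Taxon_Q vs Taxon_N: 9
  Taxon_E vs Taxon_C: 10
  Taxon_E vs Taxon_N: 9
  Taxon_C vs Taxon_N: 10
The smallest is 3, between Taxon_V and Taxon_Q.

3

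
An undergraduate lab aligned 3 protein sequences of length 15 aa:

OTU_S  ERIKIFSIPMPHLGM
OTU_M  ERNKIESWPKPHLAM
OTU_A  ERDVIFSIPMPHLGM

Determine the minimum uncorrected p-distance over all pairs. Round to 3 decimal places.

0.133

Pairwise Hamming distances:
  OTU_S vs OTU_M: 5
  OTU_S vs OTU_A: 2
  OTU_M vs OTU_A: 6
The smallest is 2 mismatches, between OTU_S and OTU_A; p = 2/15 = 0.133.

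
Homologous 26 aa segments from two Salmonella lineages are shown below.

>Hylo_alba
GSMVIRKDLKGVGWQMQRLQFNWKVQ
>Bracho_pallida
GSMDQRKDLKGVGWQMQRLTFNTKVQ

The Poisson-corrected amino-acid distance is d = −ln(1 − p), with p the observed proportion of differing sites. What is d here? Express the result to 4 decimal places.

0.1671

Mismatches occur at site 4 (V→D), site 5 (I→Q), site 20 (Q→T), site 23 (W→T).
p = 4/26 = 0.153846.
d = −ln(1 − 0.153846) = −ln(0.846154) = 0.1671.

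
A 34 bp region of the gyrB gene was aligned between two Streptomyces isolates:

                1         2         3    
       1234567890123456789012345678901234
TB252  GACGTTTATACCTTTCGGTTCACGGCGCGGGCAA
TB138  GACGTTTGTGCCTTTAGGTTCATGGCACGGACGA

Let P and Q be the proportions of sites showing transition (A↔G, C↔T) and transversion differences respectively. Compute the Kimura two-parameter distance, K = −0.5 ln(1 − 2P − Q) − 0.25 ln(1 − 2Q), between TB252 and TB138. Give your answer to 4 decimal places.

0.2561

Mismatches occur at site 8 (A/G, transition), site 10 (A/G, transition), site 16 (C/A, transversion), site 23 (C/T, transition), site 27 (G/A, transition), site 31 (G/A, transition), site 33 (A/G, transition).
Of the 7 differences, 6 transitions and 1 transversion over 34 sites: P = 6/34 = 0.176471, Q = 1/34 = 0.029412.
d = −0.5·ln(0.617646) − 0.25·ln(0.941176) = −0.5·(-0.481840) − 0.25·(-0.060625) = 0.2561.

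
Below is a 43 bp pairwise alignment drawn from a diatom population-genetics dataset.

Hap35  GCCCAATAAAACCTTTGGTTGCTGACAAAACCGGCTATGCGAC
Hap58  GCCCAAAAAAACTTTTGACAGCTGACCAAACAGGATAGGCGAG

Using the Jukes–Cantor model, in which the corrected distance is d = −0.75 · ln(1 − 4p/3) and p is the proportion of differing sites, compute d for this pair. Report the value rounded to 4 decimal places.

Differing sites — 7:T/A; 13:C/T; 18:G/A; 19:T/C; 20:T/A; 27:A/C; 32:C/A; 35:C/A; 38:T/G; 43:C/G.
p = 10/43 = 0.232558.
d = −0.75 · ln(1 − (4/3)·0.232558) = −0.75 · ln(0.689923) = −0.75 · (-0.371175) = 0.2784.

0.2784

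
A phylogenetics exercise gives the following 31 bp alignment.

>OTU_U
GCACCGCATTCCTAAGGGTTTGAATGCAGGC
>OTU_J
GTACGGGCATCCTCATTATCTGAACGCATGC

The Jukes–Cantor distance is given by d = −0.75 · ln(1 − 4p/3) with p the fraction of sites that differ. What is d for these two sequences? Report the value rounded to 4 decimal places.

0.5445

Mismatches occur at site 2 (C→T), site 5 (C→G), site 7 (C→G), site 8 (A→C), site 9 (T→A), site 14 (A→C), site 16 (G→T), site 17 (G→T), site 18 (G→A), site 20 (T→C), site 25 (T→C), site 29 (G→T).
p = 12/31 = 0.387097.
d = −0.75 · ln(1 − (4/3)·0.387097) = −0.75 · ln(0.483871) = −0.75 · (-0.725937) = 0.5445.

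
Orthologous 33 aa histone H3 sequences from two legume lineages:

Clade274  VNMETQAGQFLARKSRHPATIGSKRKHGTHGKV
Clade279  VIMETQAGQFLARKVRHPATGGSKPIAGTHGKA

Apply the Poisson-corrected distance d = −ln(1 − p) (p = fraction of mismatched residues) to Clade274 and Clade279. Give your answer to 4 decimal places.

The sequences differ at positions 2 (N/I), 15 (S/V), 21 (I/G), 25 (R/P), 26 (K/I), 27 (H/A), 33 (V/A).
p = 7/33 = 0.212121.
d = −ln(1 − 0.212121) = −ln(0.787879) = 0.2384.

0.2384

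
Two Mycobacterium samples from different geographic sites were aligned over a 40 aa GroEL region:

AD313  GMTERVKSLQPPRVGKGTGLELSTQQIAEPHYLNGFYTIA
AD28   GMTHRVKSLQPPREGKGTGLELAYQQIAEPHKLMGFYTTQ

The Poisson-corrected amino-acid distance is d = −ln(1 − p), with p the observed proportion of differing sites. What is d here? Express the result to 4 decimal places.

0.2231

Mismatches occur at site 4 (E→H), site 14 (V→E), site 23 (S→A), site 24 (T→Y), site 32 (Y→K), site 34 (N→M), site 39 (I→T), site 40 (A→Q).
p = 8/40 = 0.200000.
d = −ln(1 − 0.200000) = −ln(0.800000) = 0.2231.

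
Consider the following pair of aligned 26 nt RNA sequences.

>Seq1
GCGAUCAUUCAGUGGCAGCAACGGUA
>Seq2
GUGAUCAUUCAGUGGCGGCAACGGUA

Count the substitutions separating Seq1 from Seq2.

The sequences differ at positions 2 (C/U), 17 (A/G).
That gives 2 mismatches out of 26 aligned sites, so the Hamming distance is 2.

2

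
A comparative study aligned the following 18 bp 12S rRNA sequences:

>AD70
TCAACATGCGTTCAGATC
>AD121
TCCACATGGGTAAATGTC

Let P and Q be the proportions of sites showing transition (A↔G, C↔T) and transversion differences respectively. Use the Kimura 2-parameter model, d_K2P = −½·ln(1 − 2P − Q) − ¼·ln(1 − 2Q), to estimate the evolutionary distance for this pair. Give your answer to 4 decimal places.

Mismatches occur at site 3 (A↔C, transversion), site 9 (C↔G, transversion), site 12 (T↔A, transversion), site 13 (C↔A, transversion), site 15 (G↔T, transversion), site 16 (A↔G, transition).
Of the 6 differences, 1 transition and 5 transversions over 18 sites: P = 1/18 = 0.055556, Q = 5/18 = 0.277778.
d = −0.5·ln(0.611110) − 0.25·ln(0.444444) = −0.5·(-0.492478) − 0.25·(-0.810931) = 0.4490.

0.4490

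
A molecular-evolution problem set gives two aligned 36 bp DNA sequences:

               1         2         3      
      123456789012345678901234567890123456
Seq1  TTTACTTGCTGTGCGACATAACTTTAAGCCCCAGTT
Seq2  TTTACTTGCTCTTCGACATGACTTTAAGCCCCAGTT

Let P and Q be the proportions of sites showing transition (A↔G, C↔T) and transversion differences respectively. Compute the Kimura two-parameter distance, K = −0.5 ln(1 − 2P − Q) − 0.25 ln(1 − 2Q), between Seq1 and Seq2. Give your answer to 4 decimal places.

0.0883

The sequences differ at positions 11 (G/C, transversion), 13 (G/T, transversion), 20 (A/G, transition).
Of the 3 differences, 1 transition and 2 transversions over 36 sites: P = 1/36 = 0.027778, Q = 2/36 = 0.055556.
d = −0.5·ln(0.888888) − 0.25·ln(0.888888) = −0.5·(-0.117784) − 0.25·(-0.117784) = 0.0883.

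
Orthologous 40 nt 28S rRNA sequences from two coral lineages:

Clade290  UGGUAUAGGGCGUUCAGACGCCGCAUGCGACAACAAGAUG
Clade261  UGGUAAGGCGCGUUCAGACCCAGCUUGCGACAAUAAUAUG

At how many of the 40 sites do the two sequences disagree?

Differing sites — 6:U/A; 7:A/G; 9:G/C; 20:G/C; 22:C/A; 25:A/U; 34:C/U; 37:G/U.
That gives 8 mismatches out of 40 aligned sites, so the Hamming distance is 8.

8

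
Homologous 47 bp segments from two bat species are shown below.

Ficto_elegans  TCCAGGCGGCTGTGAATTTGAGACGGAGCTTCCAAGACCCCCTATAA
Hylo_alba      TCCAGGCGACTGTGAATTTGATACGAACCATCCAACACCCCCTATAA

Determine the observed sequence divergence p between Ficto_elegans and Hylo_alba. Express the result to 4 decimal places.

0.1277

The sequences differ at positions 9 (G/A), 22 (G/T), 26 (G/A), 28 (G/C), 30 (T/A), 36 (G/C).
There are 6 differences over 47 sites, so p = 6/47 = 0.1277.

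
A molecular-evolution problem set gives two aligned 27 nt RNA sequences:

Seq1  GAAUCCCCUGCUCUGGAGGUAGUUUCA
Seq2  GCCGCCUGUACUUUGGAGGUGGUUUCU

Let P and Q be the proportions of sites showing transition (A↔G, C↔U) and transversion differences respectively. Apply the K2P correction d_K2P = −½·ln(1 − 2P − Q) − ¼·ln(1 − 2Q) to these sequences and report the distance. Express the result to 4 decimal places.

0.4440

Mismatches occur at site 2 (A/C, transversion), site 3 (A/C, transversion), site 4 (U/G, transversion), site 7 (C/U, transition), site 8 (C/G, transversion), site 10 (G/A, transition), site 13 (C/U, transition), site 21 (A/G, transition), site 27 (A/U, transversion).
Of the 9 differences, 4 transitions and 5 transversions over 27 sites: P = 4/27 = 0.148148, Q = 5/27 = 0.185185.
d = −0.5·ln(0.518519) − 0.25·ln(0.629630) = −0.5·(-0.656779) − 0.25·(-0.462623) = 0.4440.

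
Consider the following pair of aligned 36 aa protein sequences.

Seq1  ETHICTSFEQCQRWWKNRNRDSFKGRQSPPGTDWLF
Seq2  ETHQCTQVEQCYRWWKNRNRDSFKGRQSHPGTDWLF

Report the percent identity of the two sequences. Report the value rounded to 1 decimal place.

86.1%

Differing sites — 4:I/Q; 7:S/Q; 8:F/V; 12:Q/Y; 29:P/H.
31 of the 36 sites match, so the percent identity is 31/36 × 100 = 86.1%.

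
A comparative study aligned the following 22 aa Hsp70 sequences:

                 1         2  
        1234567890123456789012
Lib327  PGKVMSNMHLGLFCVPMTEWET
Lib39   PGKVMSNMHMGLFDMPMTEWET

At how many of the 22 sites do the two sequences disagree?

The sequences differ at positions 10 (L/M), 14 (C/D), 15 (V/M).
That gives 3 mismatches out of 22 aligned sites, so the Hamming distance is 3.

3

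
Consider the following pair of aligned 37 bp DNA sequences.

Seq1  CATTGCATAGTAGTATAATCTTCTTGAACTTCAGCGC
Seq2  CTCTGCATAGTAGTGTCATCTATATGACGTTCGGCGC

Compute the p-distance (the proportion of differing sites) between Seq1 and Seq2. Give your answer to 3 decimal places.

0.270

The sequences differ at positions 2 (A/T), 3 (T/C), 15 (A/G), 17 (A/C), 22 (T/A), 23 (C/T), 24 (T/A), 28 (A/C), 29 (C/G), 33 (A/G).
There are 10 differences over 37 sites, so p = 10/37 = 0.270.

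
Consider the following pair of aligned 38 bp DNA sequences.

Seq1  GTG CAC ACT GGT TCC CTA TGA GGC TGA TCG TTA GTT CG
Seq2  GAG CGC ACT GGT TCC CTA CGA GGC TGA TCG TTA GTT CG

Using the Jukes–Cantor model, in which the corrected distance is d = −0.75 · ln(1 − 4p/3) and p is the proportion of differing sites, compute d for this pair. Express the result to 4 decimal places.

Mismatches occur at site 2 (T/A), site 5 (A/G), site 19 (T/C).
p = 3/38 = 0.078947.
d = −0.75 · ln(1 − (4/3)·0.078947) = −0.75 · ln(0.894737) = −0.75 · (-0.111225) = 0.0834.

0.0834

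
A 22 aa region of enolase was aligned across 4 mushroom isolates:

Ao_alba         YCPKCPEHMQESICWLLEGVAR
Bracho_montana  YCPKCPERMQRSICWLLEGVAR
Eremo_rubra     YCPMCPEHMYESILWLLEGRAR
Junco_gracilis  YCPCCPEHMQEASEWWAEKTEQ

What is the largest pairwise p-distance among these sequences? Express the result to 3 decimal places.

Pairwise Hamming distances:
  Ao_alba vs Bracho_montana: 2
  Ao_alba vs Eremo_rubra: 4
  Ao_alba vs Junco_gracilis: 10
  Bracho_montana vs Eremo_rubra: 6
  Bracho_montana vs Junco_gracilis: 12
  Eremo_rubra vs Junco_gracilis: 11
The largest is 12 mismatches, between Bracho_montana and Junco_gracilis; p = 12/22 = 0.545.

0.545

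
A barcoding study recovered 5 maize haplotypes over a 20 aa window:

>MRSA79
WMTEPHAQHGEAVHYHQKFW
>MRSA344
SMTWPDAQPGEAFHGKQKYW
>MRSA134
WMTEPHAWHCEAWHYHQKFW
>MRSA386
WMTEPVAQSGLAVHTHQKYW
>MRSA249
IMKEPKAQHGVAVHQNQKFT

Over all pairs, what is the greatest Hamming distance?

11

Pairwise Hamming distances:
  MRSA79 vs MRSA344: 8
  MRSA79 vs MRSA134: 3
  MRSA79 vs MRSA386: 5
  MRSA79 vs MRSA249: 7
  MRSA344 vs MRSA134: 10
  MRSA344 vs MRSA386: 8
  MRSA344 vs MRSA249: 11
  MRSA134 vs MRSA386: 8
  MRSA134 vs MRSA249: 10
  MRSA386 vs MRSA249: 9
The largest is 11, between MRSA344 and MRSA249.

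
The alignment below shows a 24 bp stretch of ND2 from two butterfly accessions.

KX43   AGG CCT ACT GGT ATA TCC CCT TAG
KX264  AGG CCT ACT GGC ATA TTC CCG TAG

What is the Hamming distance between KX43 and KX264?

3

The sequences differ at positions 12 (T/C), 17 (C/T), 21 (T/G).
That gives 3 mismatches out of 24 aligned sites, so the Hamming distance is 3.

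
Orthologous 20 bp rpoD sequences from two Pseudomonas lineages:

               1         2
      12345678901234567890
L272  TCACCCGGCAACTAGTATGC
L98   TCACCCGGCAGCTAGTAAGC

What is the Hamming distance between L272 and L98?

Mismatches occur at site 11 (A/G), site 18 (T/A).
That gives 2 mismatches out of 20 aligned sites, so the Hamming distance is 2.

2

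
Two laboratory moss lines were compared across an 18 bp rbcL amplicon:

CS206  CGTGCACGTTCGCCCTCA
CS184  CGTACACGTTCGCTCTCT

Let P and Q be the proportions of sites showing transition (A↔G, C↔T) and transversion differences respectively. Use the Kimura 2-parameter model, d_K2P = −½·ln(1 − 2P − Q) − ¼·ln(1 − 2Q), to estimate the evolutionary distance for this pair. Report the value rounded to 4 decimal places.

0.1922

The sequences differ at positions 4 (G/A, transition), 14 (C/T, transition), 18 (A/T, transversion).
Of the 3 differences, 2 transitions and 1 transversion over 18 sites: P = 2/18 = 0.111111, Q = 1/18 = 0.055556.
d = −0.5·ln(0.722222) − 0.25·ln(0.888888) = −0.5·(-0.325423) − 0.25·(-0.117784) = 0.1922.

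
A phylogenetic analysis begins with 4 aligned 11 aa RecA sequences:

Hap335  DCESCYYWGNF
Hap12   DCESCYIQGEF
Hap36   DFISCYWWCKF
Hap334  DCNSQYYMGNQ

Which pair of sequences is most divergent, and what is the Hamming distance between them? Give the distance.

Pairwise Hamming distances:
  Hap335 vs Hap12: 3
  Hap335 vs Hap36: 5
  Hap335 vs Hap334: 4
  Hap12 vs Hap36: 6
  Hap12 vs Hap334: 6
  Hap36 vs Hap334: 8
The largest is 8, between Hap36 and Hap334.

8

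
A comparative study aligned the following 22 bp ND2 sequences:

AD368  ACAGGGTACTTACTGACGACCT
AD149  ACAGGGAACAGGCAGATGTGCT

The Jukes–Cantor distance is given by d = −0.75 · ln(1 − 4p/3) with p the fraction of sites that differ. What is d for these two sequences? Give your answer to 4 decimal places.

Mismatches occur at site 7 (T/A), site 10 (T/A), site 11 (T/G), site 12 (A/G), site 14 (T/A), site 17 (C/T), site 19 (A/T), site 20 (C/G).
p = 8/22 = 0.363636.
d = −0.75 · ln(1 − (4/3)·0.363636) = −0.75 · ln(0.515152) = −0.75 · (-0.663293) = 0.4975.

0.4975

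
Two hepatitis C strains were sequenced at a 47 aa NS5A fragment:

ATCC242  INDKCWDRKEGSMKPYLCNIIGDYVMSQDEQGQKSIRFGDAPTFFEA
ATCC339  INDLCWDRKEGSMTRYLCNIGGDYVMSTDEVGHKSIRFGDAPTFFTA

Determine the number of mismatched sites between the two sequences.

The sequences differ at positions 4 (K/L), 14 (K/T), 15 (P/R), 21 (I/G), 28 (Q/T), 31 (Q/V), 33 (Q/H), 46 (E/T).
That gives 8 mismatches out of 47 aligned sites, so the Hamming distance is 8.

8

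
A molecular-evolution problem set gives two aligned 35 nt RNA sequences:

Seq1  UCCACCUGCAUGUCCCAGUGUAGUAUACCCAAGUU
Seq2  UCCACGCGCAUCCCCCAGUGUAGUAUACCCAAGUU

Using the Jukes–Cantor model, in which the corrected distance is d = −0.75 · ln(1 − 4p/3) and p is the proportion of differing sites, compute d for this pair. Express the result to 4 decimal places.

0.1240

The sequences differ at positions 6 (C/G), 7 (U/C), 12 (G/C), 13 (U/C).
p = 4/35 = 0.114286.
d = −0.75 · ln(1 − (4/3)·0.114286) = −0.75 · ln(0.847619) = −0.75 · (-0.165324) = 0.1240.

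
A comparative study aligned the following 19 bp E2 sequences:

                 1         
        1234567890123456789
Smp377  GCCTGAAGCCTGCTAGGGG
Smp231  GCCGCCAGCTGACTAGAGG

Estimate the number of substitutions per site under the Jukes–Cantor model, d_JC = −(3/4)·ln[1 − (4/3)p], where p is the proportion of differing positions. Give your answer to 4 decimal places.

0.5068

The sequences differ at positions 4 (T/G), 5 (G/C), 6 (A/C), 10 (C/T), 11 (T/G), 12 (G/A), 17 (G/A).
p = 7/19 = 0.368421.
d = −0.75 · ln(1 − (4/3)·0.368421) = −0.75 · ln(0.508772) = −0.75 · (-0.675755) = 0.5068.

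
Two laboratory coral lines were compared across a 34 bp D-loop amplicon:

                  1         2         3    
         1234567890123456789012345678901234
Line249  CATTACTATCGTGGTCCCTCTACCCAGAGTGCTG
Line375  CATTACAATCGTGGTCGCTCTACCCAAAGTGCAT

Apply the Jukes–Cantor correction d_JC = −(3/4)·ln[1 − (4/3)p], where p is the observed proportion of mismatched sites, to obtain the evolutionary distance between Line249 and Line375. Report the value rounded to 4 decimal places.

0.1637

Mismatches occur at site 7 (T→A), site 17 (C→G), site 27 (G→A), site 33 (T→A), site 34 (G→T).
p = 5/34 = 0.147059.
d = −0.75 · ln(1 − (4/3)·0.147059) = −0.75 · ln(0.803921) = −0.75 · (-0.218254) = 0.1637.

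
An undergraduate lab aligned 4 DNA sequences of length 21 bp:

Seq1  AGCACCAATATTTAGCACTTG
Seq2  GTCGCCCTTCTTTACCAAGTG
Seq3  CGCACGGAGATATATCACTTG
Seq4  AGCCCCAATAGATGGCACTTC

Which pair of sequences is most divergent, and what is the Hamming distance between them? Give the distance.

13

Pairwise Hamming distances:
  Seq1 vs Seq2: 9
  Seq1 vs Seq3: 6
  Seq1 vs Seq4: 5
  Seq2 vs Seq3: 12
  Seq2 vs Seq4: 13
  Seq3 vs Seq4: 9
The largest is 13, between Seq2 and Seq4.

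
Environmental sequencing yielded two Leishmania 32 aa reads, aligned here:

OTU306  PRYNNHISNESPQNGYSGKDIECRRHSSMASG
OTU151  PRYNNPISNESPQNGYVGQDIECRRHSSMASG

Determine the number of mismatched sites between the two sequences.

Mismatches occur at site 6 (H→P), site 17 (S→V), site 19 (K→Q).
That gives 3 mismatches out of 32 aligned sites, so the Hamming distance is 3.

3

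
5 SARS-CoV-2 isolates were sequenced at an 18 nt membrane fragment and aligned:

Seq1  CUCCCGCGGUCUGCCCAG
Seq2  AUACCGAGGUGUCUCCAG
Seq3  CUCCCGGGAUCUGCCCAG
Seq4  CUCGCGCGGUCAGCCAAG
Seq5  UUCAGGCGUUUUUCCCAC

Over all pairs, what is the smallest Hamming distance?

Pairwise Hamming distances:
  Seq1 vs Seq2: 6
  Seq1 vs Seq3: 2
  Seq1 vs Seq4: 3
  Seq1 vs Seq5: 7
  Seq2 vs Seq3: 7
  Seq2 vs Seq4: 9
  Seq2 vs Seq5: 10
  Seq3 vs Seq4: 5
  Seq3 vs Seq5: 8
  Seq4 vs Seq5: 9
The smallest is 2, between Seq1 and Seq3.

2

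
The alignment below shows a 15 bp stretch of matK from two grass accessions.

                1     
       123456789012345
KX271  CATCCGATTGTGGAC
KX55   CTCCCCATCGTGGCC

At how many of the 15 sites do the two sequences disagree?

5

The sequences differ at positions 2 (A/T), 3 (T/C), 6 (G/C), 9 (T/C), 14 (A/C).
That gives 5 mismatches out of 15 aligned sites, so the Hamming distance is 5.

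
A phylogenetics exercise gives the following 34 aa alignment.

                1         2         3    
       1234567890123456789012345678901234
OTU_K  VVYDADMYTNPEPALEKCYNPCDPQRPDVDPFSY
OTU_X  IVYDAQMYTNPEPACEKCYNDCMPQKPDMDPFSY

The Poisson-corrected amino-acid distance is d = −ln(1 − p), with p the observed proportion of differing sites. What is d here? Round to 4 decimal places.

0.2305

Mismatches occur at site 1 (V/I), site 6 (D/Q), site 15 (L/C), site 21 (P/D), site 23 (D/M), site 26 (R/K), site 29 (V/M).
p = 7/34 = 0.205882.
d = −ln(1 − 0.205882) = −ln(0.794118) = 0.2305.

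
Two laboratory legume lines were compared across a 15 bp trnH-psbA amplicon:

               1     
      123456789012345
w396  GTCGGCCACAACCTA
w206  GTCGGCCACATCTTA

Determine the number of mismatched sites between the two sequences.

Mismatches occur at site 11 (A→T), site 13 (C→T).
That gives 2 mismatches out of 15 aligned sites, so the Hamming distance is 2.

2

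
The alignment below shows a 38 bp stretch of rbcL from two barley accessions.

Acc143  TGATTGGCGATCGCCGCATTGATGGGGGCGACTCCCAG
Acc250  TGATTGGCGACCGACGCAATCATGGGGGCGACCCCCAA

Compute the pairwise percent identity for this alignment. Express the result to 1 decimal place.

Mismatches occur at site 11 (T/C), site 14 (C/A), site 19 (T/A), site 21 (G/C), site 33 (T/C), site 38 (G/A).
32 of the 38 sites match, so the percent identity is 32/38 × 100 = 84.2%.

84.2%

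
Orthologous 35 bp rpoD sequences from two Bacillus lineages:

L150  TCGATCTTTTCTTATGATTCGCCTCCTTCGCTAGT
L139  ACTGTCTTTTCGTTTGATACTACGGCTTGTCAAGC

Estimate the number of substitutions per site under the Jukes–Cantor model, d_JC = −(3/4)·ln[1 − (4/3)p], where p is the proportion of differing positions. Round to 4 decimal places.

0.5716

Mismatches occur at site 1 (T→A), site 3 (G→T), site 4 (A→G), site 12 (T→G), site 14 (A→T), site 19 (T→A), site 21 (G→T), site 22 (C→A), site 24 (T→G), site 25 (C→G), site 29 (C→G), site 30 (G→T), site 32 (T→A), site 35 (T→C).
p = 14/35 = 0.400000.
d = −0.75 · ln(1 − (4/3)·0.400000) = −0.75 · ln(0.466667) = −0.75 · (-0.762139) = 0.5716.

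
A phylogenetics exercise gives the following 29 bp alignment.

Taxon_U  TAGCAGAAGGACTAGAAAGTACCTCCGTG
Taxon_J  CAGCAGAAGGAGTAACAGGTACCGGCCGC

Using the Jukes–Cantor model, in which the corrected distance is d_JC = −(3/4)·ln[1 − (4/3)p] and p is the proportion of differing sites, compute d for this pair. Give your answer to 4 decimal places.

0.4618

The sequences differ at positions 1 (T/C), 12 (C/G), 15 (G/A), 16 (A/C), 18 (A/G), 24 (T/G), 25 (C/G), 27 (G/C), 28 (T/G), 29 (G/C).
p = 10/29 = 0.344828.
d = −0.75 · ln(1 − (4/3)·0.344828) = −0.75 · ln(0.540229) = −0.75 · (-0.615762) = 0.4618.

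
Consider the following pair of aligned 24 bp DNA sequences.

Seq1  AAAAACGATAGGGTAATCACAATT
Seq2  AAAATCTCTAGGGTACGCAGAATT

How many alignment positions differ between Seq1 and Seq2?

Differing sites — 5:A/T; 7:G/T; 8:A/C; 16:A/C; 17:T/G; 20:C/G.
That gives 6 mismatches out of 24 aligned sites, so the Hamming distance is 6.

6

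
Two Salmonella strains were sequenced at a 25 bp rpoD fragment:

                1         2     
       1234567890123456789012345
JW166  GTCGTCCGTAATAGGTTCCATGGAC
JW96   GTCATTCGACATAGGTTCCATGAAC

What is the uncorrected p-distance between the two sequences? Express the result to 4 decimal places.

0.2000

Differing sites — 4:G/A; 6:C/T; 9:T/A; 10:A/C; 23:G/A.
There are 5 differences over 25 sites, so p = 5/25 = 0.2000.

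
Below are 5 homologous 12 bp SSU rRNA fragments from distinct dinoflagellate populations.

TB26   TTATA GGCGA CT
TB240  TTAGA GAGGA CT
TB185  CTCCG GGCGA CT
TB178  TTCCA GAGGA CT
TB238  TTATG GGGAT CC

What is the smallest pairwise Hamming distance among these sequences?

Pairwise Hamming distances:
  TB26 vs TB240: 3
  TB26 vs TB185: 4
  TB26 vs TB178: 4
  TB26 vs TB238: 5
  TB240 vs TB185: 6
  TB240 vs TB178: 2
  TB240 vs TB238: 6
  TB185 vs TB178: 4
  TB185 vs TB238: 7
  TB178 vs TB238: 7
The smallest is 2, between TB240 and TB178.

2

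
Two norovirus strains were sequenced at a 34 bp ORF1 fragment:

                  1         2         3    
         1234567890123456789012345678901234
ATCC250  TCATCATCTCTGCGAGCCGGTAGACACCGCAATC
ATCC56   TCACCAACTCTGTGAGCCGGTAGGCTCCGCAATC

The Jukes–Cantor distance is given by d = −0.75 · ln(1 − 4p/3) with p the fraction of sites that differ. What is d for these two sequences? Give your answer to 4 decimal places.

0.1637

Differing sites — 4:T/C; 7:T/A; 13:C/T; 24:A/G; 26:A/T.
p = 5/34 = 0.147059.
d = −0.75 · ln(1 − (4/3)·0.147059) = −0.75 · ln(0.803921) = −0.75 · (-0.218254) = 0.1637.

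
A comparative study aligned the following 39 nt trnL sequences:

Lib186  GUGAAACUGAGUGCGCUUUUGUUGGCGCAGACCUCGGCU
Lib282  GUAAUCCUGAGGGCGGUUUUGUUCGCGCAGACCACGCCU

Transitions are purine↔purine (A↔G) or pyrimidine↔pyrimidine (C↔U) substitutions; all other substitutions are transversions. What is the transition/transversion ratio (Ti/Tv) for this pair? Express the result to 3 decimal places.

The sequences differ at positions 3 (G/A, transition), 5 (A/U, transversion), 6 (A/C, transversion), 12 (U/G, transversion), 16 (C/G, transversion), 24 (G/C, transversion), 34 (U/A, transversion), 37 (G/C, transversion).
Of the 8 differences, 1 transition and 7 transversions, so Ti/Tv = 1/7 = 0.143.

0.143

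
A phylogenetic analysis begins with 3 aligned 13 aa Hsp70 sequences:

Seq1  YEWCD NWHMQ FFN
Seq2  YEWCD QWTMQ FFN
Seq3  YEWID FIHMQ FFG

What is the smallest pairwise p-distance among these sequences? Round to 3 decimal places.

0.154

Pairwise Hamming distances:
  Seq1 vs Seq2: 2
  Seq1 vs Seq3: 4
  Seq2 vs Seq3: 5
The smallest is 2 mismatches, between Seq1 and Seq2; p = 2/13 = 0.154.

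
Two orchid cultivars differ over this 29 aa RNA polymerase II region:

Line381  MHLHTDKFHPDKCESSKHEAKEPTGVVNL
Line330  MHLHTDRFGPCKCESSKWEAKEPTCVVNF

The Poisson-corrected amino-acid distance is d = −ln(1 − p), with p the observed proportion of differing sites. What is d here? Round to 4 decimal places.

Mismatches occur at site 7 (K/R), site 9 (H/G), site 11 (D/C), site 18 (H/W), site 25 (G/C), site 29 (L/F).
p = 6/29 = 0.206897.
d = −ln(1 − 0.206897) = −ln(0.793103) = 0.2318.

0.2318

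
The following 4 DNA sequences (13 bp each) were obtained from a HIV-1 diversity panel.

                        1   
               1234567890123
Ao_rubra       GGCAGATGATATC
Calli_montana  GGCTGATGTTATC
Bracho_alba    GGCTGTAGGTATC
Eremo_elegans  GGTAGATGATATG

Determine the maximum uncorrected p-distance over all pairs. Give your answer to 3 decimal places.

Pairwise Hamming distances:
  Ao_rubra vs Calli_montana: 2
  Ao_rubra vs Bracho_alba: 4
  Ao_rubra vs Eremo_elegans: 2
  Calli_montana vs Bracho_alba: 3
  Calli_montana vs Eremo_elegans: 4
  Bracho_alba vs Eremo_elegans: 6
The largest is 6 mismatches, between Bracho_alba and Eremo_elegans; p = 6/13 = 0.462.

0.462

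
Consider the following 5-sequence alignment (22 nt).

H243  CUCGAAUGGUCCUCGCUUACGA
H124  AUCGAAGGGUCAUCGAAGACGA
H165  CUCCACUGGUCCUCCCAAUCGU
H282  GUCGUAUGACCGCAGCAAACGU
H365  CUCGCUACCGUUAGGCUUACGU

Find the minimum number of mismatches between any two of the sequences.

Pairwise Hamming distances:
  H243 vs H124: 6
  H243 vs H165: 7
  H243 vs H282: 10
  H243 vs H365: 11
  H124 vs H165: 10
  H124 vs H282: 11
  H124 vs H365: 15
  H165 vs H282: 11
  H165 vs H365: 15
  H282 vs H365: 13
The smallest is 6, between H243 and H124.

6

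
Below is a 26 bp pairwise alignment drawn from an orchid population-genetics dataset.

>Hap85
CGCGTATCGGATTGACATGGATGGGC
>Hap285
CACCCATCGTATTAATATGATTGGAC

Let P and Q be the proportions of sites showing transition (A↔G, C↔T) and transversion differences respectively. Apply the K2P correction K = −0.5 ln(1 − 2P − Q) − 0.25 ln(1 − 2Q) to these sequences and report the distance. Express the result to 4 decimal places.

0.4957

Mismatches occur at site 2 (G→A, transition), site 4 (G→C, transversion), site 5 (T→C, transition), site 10 (G→T, transversion), site 14 (G→A, transition), site 16 (C→T, transition), site 20 (G→A, transition), site 21 (A→T, transversion), site 25 (G→A, transition).
Of the 9 differences, 6 transitions and 3 transversions over 26 sites: P = 6/26 = 0.230769, Q = 3/26 = 0.115385.
d = −0.5·ln(0.423077) − 0.25·ln(0.769230) = −0.5·(-0.860201) − 0.25·(-0.262365) = 0.4957.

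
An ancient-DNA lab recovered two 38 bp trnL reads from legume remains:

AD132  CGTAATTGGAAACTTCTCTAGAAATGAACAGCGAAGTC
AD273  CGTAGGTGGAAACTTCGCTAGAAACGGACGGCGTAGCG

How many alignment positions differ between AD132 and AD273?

Differing sites — 5:A/G; 6:T/G; 17:T/G; 25:T/C; 27:A/G; 30:A/G; 34:A/T; 37:T/C; 38:C/G.
That gives 9 mismatches out of 38 aligned sites, so the Hamming distance is 9.

9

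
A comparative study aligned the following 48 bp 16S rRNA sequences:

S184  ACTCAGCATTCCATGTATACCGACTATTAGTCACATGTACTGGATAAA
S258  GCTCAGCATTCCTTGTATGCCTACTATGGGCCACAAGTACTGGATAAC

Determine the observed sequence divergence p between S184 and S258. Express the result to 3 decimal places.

0.188

Differing sites — 1:A/G; 13:A/T; 19:A/G; 22:G/T; 28:T/G; 29:A/G; 31:T/C; 36:T/A; 48:A/C.
There are 9 differences over 48 sites, so p = 9/48 = 0.188.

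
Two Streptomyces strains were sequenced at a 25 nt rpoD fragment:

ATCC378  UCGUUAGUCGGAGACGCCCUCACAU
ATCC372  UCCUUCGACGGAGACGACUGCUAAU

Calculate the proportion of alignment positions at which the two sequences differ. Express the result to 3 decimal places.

0.320

Differing sites — 3:G/C; 6:A/C; 8:U/A; 17:C/A; 19:C/U; 20:U/G; 22:A/U; 23:C/A.
There are 8 differences over 25 sites, so p = 8/25 = 0.320.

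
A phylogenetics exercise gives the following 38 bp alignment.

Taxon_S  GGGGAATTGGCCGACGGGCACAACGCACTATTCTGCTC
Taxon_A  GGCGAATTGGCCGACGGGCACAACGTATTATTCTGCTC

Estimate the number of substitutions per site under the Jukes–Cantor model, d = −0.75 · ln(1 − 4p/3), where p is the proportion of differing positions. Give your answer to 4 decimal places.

0.0834

Mismatches occur at site 3 (G/C), site 26 (C/T), site 28 (C/T).
p = 3/38 = 0.078947.
d = −0.75 · ln(1 − (4/3)·0.078947) = −0.75 · ln(0.894737) = −0.75 · (-0.111225) = 0.0834.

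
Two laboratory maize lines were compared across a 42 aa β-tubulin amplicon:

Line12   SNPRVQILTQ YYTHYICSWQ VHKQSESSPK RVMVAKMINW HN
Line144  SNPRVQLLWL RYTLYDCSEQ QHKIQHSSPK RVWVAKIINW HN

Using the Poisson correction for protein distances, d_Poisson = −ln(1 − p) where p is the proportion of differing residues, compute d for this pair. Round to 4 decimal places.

The sequences differ at positions 7 (I/L), 9 (T/W), 10 (Q/L), 11 (Y/R), 14 (H/L), 16 (I/D), 19 (W/E), 21 (V/Q), 24 (Q/I), 25 (S/Q), 26 (E/H), 33 (M/W), 37 (M/I).
p = 13/42 = 0.309524.
d = −ln(1 − 0.309524) = −ln(0.690476) = 0.3704.

0.3704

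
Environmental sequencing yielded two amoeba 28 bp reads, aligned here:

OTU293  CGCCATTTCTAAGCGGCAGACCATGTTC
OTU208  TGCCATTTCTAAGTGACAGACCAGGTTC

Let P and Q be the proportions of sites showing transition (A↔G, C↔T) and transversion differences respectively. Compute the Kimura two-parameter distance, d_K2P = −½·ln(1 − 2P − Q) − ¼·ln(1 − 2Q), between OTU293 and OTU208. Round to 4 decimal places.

0.1624

The sequences differ at positions 1 (C/T, transition), 14 (C/T, transition), 16 (G/A, transition), 24 (T/G, transversion).
Of the 4 differences, 3 transitions and 1 transversion over 28 sites: P = 3/28 = 0.107143, Q = 1/28 = 0.035714.
d = −0.5·ln(0.750000) − 0.25·ln(0.928572) = −0.5·(-0.287682) − 0.25·(-0.074107) = 0.1624.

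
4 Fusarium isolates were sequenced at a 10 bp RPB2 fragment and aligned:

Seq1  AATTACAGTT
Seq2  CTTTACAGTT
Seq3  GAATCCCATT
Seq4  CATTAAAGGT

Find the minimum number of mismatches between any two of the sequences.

2

Pairwise Hamming distances:
  Seq1 vs Seq2: 2
  Seq1 vs Seq3: 5
  Seq1 vs Seq4: 3
  Seq2 vs Seq3: 6
  Seq2 vs Seq4: 3
  Seq3 vs Seq4: 7
The smallest is 2, between Seq1 and Seq2.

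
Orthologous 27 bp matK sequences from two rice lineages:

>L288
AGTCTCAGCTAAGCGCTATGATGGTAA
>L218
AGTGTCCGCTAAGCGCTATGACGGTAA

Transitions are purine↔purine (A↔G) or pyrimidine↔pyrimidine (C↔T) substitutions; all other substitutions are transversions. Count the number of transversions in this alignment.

2

Differing sites — 4:C/G (Tv); 7:A/C (Tv); 22:T/C (Ti).
Of the 3 differences, 1 transition and 2 transversions, so the answer is 2.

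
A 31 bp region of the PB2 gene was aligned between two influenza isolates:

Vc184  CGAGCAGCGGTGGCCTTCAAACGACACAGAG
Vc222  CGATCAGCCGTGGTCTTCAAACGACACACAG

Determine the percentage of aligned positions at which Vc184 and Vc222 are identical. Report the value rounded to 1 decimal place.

87.1%

The sequences differ at positions 4 (G/T), 9 (G/C), 14 (C/T), 29 (G/C).
27 of the 31 sites match, so the percent identity is 27/31 × 100 = 87.1%.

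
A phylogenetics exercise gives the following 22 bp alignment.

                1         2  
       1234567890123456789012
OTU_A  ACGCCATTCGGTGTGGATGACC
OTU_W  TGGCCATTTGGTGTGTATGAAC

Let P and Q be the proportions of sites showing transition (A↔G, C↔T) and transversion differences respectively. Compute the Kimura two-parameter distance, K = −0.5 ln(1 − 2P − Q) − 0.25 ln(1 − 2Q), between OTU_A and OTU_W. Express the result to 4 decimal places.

0.2722

Mismatches occur at site 1 (A→T, transversion), site 2 (C→G, transversion), site 9 (C→T, transition), site 16 (G→T, transversion), site 21 (C→A, transversion).
Of the 5 differences, 1 transition and 4 transversions over 22 sites: P = 1/22 = 0.045455, Q = 4/22 = 0.181818.
d = −0.5·ln(0.727272) − 0.25·ln(0.636364) = −0.5·(-0.318455) − 0.25·(-0.451985) = 0.2722.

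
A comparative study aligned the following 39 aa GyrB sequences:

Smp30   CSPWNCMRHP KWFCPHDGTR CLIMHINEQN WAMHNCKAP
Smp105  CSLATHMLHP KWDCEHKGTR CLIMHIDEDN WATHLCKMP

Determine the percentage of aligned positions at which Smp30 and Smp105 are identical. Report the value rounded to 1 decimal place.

The sequences differ at positions 3 (P/L), 4 (W/A), 5 (N/T), 6 (C/H), 8 (R/L), 13 (F/D), 15 (P/E), 17 (D/K), 27 (N/D), 29 (Q/D), 33 (M/T), 35 (N/L), 38 (A/M).
26 of the 39 sites match, so the percent identity is 26/39 × 100 = 66.7%.

66.7%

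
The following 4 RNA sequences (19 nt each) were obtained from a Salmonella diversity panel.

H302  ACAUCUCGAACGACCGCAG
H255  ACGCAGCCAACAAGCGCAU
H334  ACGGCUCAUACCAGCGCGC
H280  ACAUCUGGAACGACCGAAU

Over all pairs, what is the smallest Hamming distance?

3

Pairwise Hamming distances:
  H302 vs H255: 8
  H302 vs H334: 8
  H302 vs H280: 3
  H255 vs H334: 8
  H255 vs H280: 9
  H334 vs H280: 10
The smallest is 3, between H302 and H280.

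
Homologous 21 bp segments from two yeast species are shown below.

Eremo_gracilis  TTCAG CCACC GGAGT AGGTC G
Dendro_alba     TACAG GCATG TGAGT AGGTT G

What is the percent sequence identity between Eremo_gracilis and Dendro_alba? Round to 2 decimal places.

Mismatches occur at site 2 (T→A), site 6 (C→G), site 9 (C→T), site 10 (C→G), site 11 (G→T), site 20 (C→T).
15 of the 21 sites match, so the percent identity is 15/21 × 100 = 71.43%.

71.43%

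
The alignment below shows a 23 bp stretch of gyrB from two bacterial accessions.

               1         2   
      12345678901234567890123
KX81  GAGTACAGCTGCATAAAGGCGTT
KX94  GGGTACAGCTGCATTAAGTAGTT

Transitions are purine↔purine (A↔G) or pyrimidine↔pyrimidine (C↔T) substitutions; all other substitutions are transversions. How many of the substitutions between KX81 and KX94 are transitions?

Differing sites — 2:A/G (Ti); 15:A/T (Tv); 19:G/T (Tv); 20:C/A (Tv).
Of the 4 differences, 1 transition and 3 transversions, so the answer is 1.

1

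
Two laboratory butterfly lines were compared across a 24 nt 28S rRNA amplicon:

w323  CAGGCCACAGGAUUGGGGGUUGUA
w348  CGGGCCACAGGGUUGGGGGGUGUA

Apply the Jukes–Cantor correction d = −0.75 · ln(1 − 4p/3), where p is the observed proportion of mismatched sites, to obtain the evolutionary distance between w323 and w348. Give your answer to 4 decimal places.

0.1367

Mismatches occur at site 2 (A/G), site 12 (A/G), site 20 (U/G).
p = 3/24 = 0.125000.
d = −0.75 · ln(1 − (4/3)·0.125000) = −0.75 · ln(0.833333) = −0.75 · (-0.182322) = 0.1367.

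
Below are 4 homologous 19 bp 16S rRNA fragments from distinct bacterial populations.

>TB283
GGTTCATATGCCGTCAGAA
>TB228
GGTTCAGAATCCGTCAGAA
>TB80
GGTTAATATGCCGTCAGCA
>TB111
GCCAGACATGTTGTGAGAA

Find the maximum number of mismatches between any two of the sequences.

Pairwise Hamming distances:
  TB283 vs TB228: 3
  TB283 vs TB80: 2
  TB283 vs TB111: 8
  TB228 vs TB80: 5
  TB228 vs TB111: 10
  TB80 vs TB111: 9
The largest is 10, between TB228 and TB111.

10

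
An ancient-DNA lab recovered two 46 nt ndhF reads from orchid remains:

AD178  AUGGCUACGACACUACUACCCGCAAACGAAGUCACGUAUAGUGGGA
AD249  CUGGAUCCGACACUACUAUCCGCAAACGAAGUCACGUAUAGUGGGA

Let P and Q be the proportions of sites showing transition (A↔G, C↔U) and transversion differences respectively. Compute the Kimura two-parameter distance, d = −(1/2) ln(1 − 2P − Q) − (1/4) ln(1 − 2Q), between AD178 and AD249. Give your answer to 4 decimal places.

0.0925

The sequences differ at positions 1 (A/C, transversion), 5 (C/A, transversion), 7 (A/C, transversion), 19 (C/U, transition).
Of the 4 differences, 1 transition and 3 transversions over 46 sites: P = 1/46 = 0.021739, Q = 3/46 = 0.065217.
d = −0.5·ln(0.891305) − 0.25·ln(0.869566) = −0.5·(-0.115069) − 0.25·(-0.139761) = 0.0925.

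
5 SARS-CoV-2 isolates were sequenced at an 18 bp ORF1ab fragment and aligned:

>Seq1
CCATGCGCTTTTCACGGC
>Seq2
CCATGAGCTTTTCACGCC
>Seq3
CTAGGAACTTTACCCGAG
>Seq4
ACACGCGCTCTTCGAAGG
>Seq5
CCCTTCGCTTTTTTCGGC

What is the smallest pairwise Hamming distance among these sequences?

Pairwise Hamming distances:
  Seq1 vs Seq2: 2
  Seq1 vs Seq3: 8
  Seq1 vs Seq4: 7
  Seq1 vs Seq5: 4
  Seq2 vs Seq3: 7
  Seq2 vs Seq4: 9
  Seq2 vs Seq5: 6
  Seq3 vs Seq4: 11
  Seq3 vs Seq5: 11
  Seq4 vs Seq5: 10
The smallest is 2, between Seq1 and Seq2.

2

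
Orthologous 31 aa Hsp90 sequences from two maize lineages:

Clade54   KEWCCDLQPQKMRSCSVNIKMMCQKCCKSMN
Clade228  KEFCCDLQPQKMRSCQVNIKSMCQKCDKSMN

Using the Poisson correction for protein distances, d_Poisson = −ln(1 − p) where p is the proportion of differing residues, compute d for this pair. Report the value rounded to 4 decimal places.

0.1382

Differing sites — 3:W/F; 16:S/Q; 21:M/S; 27:C/D.
p = 4/31 = 0.129032.
d = −ln(1 − 0.129032) = −ln(0.870968) = 0.1382.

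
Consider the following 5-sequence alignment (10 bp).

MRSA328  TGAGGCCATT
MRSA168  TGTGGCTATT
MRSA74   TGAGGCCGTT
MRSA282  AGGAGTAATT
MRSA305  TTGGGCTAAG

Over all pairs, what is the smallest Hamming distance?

1

Pairwise Hamming distances:
  MRSA328 vs MRSA168: 2
  MRSA328 vs MRSA74: 1
  MRSA328 vs MRSA282: 5
  MRSA328 vs MRSA305: 5
  MRSA168 vs MRSA74: 3
  MRSA168 vs MRSA282: 5
  MRSA168 vs MRSA305: 4
  MRSA74 vs MRSA282: 6
  MRSA74 vs MRSA305: 6
  MRSA282 vs MRSA305: 7
The smallest is 1, between MRSA328 and MRSA74.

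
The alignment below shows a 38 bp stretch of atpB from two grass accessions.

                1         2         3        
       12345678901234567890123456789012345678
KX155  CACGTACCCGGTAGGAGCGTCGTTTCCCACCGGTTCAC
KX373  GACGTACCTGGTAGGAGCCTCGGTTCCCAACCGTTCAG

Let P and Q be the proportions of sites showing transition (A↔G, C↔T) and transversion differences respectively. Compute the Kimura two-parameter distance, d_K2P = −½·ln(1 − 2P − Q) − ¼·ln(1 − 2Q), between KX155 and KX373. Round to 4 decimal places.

The sequences differ at positions 1 (C/G, transversion), 9 (C/T, transition), 19 (G/C, transversion), 23 (T/G, transversion), 30 (C/A, transversion), 32 (G/C, transversion), 38 (C/G, transversion).
Of the 7 differences, 1 transition and 6 transversions over 38 sites: P = 1/38 = 0.026316, Q = 6/38 = 0.157895.
d = −0.5·ln(0.789473) − 0.25·ln(0.684210) = −0.5·(-0.236390) − 0.25·(-0.379490) = 0.2131.

0.2131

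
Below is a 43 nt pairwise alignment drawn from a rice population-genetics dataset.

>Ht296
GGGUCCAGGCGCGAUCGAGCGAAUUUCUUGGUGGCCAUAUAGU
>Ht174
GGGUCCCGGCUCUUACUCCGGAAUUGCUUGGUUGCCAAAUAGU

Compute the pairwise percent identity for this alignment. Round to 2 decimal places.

Differing sites — 7:A/C; 11:G/U; 13:G/U; 14:A/U; 15:U/A; 17:G/U; 18:A/C; 19:G/C; 20:C/G; 26:U/G; 33:G/U; 38:U/A.
31 of the 43 sites match, so the percent identity is 31/43 × 100 = 72.09%.

72.09%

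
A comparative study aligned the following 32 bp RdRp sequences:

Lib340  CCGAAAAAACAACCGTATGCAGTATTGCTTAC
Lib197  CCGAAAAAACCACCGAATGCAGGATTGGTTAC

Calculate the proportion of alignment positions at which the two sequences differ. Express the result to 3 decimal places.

Mismatches occur at site 11 (A↔C), site 16 (T↔A), site 23 (T↔G), site 28 (C↔G).
There are 4 differences over 32 sites, so p = 4/32 = 0.125.

0.125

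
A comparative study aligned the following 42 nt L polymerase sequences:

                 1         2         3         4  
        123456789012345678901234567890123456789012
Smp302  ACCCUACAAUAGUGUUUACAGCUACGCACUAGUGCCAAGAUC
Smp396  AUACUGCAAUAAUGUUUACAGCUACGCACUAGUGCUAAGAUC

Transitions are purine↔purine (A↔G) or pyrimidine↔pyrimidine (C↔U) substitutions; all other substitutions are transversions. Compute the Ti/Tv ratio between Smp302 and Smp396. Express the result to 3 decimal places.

4.000

Differing sites — 2:C/U (Ti); 3:C/A (Tv); 6:A/G (Ti); 12:G/A (Ti); 36:C/U (Ti).
Of the 5 differences, 4 transitions and 1 transversion, so Ti/Tv = 4/1 = 4.000.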